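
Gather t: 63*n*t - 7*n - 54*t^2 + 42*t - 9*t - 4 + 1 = -7*n - 54*t^2 + t*(63*n + 33) - 3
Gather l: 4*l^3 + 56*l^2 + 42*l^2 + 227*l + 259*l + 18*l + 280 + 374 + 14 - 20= 4*l^3 + 98*l^2 + 504*l + 648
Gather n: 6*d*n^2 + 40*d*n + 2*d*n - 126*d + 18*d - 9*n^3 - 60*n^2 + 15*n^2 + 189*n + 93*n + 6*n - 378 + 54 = -108*d - 9*n^3 + n^2*(6*d - 45) + n*(42*d + 288) - 324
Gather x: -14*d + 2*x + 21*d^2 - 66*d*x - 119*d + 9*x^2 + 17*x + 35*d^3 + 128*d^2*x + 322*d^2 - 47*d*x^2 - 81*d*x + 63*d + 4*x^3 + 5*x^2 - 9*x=35*d^3 + 343*d^2 - 70*d + 4*x^3 + x^2*(14 - 47*d) + x*(128*d^2 - 147*d + 10)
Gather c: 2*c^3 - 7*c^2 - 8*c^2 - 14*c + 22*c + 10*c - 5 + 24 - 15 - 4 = 2*c^3 - 15*c^2 + 18*c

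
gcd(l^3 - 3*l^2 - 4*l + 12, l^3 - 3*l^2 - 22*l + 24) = 1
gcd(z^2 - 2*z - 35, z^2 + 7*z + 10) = z + 5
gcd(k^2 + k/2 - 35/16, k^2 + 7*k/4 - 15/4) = k - 5/4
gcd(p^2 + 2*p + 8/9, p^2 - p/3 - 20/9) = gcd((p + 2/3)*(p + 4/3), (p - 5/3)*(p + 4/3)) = p + 4/3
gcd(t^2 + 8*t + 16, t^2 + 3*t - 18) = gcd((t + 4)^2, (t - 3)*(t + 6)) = 1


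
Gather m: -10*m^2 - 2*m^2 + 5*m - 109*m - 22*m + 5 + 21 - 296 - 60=-12*m^2 - 126*m - 330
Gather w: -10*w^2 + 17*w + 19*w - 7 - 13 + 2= -10*w^2 + 36*w - 18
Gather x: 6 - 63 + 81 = 24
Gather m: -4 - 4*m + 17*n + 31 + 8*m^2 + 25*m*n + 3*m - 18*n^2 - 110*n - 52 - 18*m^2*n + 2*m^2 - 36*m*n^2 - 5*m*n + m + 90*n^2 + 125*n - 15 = m^2*(10 - 18*n) + m*(-36*n^2 + 20*n) + 72*n^2 + 32*n - 40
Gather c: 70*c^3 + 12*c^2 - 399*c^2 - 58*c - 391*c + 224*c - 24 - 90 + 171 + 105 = 70*c^3 - 387*c^2 - 225*c + 162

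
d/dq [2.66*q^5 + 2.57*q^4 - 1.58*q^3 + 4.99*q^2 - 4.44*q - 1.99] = 13.3*q^4 + 10.28*q^3 - 4.74*q^2 + 9.98*q - 4.44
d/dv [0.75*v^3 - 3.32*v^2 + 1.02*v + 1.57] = 2.25*v^2 - 6.64*v + 1.02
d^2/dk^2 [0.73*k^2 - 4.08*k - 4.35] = 1.46000000000000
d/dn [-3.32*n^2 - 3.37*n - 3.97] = -6.64*n - 3.37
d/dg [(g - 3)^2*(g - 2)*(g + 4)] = 4*g^3 - 12*g^2 - 22*g + 66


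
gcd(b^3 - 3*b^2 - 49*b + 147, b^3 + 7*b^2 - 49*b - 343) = b^2 - 49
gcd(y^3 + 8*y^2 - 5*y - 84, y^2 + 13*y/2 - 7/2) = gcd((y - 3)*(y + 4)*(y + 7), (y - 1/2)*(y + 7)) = y + 7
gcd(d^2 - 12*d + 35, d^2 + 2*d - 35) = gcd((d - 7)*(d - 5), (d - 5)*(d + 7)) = d - 5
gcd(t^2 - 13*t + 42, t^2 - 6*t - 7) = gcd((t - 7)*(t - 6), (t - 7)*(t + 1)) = t - 7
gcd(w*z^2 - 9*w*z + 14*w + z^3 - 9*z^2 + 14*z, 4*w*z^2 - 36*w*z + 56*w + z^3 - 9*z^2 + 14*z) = z^2 - 9*z + 14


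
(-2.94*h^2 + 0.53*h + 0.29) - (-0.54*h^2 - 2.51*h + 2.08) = -2.4*h^2 + 3.04*h - 1.79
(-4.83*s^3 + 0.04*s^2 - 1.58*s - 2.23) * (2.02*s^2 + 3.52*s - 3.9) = -9.7566*s^5 - 16.9208*s^4 + 15.7862*s^3 - 10.2222*s^2 - 1.6876*s + 8.697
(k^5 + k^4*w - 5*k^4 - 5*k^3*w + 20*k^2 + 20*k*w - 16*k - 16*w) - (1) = k^5 + k^4*w - 5*k^4 - 5*k^3*w + 20*k^2 + 20*k*w - 16*k - 16*w - 1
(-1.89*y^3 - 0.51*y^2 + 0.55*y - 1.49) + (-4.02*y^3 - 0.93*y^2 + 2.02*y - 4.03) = -5.91*y^3 - 1.44*y^2 + 2.57*y - 5.52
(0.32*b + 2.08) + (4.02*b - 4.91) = 4.34*b - 2.83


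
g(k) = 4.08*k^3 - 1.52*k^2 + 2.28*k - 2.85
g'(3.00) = 103.32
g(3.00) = 100.47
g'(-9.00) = 1021.08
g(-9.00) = -3120.81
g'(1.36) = 20.78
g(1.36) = 7.70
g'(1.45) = 23.61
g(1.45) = 9.70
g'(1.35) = 20.48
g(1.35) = 7.50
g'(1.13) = 14.47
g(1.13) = 3.67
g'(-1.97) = 55.77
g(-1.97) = -44.43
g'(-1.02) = 18.12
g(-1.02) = -11.09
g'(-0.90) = 14.93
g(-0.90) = -9.11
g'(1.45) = 23.61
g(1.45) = 9.70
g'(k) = 12.24*k^2 - 3.04*k + 2.28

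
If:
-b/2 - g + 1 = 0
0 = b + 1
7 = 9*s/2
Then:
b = -1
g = 3/2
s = 14/9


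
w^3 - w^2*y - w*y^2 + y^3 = (-w + y)^2*(w + y)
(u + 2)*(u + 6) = u^2 + 8*u + 12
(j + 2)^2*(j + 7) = j^3 + 11*j^2 + 32*j + 28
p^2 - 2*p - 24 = (p - 6)*(p + 4)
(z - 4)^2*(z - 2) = z^3 - 10*z^2 + 32*z - 32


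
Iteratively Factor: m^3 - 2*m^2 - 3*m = (m - 3)*(m^2 + m) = (m - 3)*(m + 1)*(m)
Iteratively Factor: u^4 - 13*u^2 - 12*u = (u)*(u^3 - 13*u - 12) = u*(u + 1)*(u^2 - u - 12) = u*(u - 4)*(u + 1)*(u + 3)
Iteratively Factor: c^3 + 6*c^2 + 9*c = (c + 3)*(c^2 + 3*c) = c*(c + 3)*(c + 3)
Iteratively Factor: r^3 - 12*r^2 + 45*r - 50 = (r - 2)*(r^2 - 10*r + 25) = (r - 5)*(r - 2)*(r - 5)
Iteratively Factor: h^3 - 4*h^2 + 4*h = (h)*(h^2 - 4*h + 4) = h*(h - 2)*(h - 2)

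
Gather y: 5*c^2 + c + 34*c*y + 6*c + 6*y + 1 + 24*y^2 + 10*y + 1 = 5*c^2 + 7*c + 24*y^2 + y*(34*c + 16) + 2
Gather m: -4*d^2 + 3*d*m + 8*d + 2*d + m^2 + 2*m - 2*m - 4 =-4*d^2 + 3*d*m + 10*d + m^2 - 4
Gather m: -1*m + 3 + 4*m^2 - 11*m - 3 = 4*m^2 - 12*m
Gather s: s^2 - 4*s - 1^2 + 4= s^2 - 4*s + 3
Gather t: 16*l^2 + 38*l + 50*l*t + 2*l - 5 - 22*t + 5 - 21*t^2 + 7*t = 16*l^2 + 40*l - 21*t^2 + t*(50*l - 15)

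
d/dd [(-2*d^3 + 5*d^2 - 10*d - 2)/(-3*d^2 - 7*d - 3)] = (6*d^4 + 28*d^3 - 47*d^2 - 42*d + 16)/(9*d^4 + 42*d^3 + 67*d^2 + 42*d + 9)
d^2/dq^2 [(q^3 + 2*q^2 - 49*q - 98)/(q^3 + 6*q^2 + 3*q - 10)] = 8*(-q^3 - 33*q^2 - 147*q - 251)/(q^6 + 12*q^5 + 33*q^4 - 56*q^3 - 165*q^2 + 300*q - 125)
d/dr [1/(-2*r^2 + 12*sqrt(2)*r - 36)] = (r - 3*sqrt(2))/(r^2 - 6*sqrt(2)*r + 18)^2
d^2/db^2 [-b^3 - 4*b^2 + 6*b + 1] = -6*b - 8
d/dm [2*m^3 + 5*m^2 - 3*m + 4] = 6*m^2 + 10*m - 3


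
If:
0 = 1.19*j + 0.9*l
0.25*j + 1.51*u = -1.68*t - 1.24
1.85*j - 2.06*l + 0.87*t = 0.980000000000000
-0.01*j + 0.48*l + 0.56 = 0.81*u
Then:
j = 0.43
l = -0.56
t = -1.12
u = 0.35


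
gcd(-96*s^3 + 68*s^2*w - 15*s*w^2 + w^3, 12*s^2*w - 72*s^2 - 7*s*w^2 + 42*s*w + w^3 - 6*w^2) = 12*s^2 - 7*s*w + w^2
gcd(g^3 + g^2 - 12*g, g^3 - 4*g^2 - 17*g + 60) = g^2 + g - 12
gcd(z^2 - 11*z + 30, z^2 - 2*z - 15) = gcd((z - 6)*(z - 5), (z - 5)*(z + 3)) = z - 5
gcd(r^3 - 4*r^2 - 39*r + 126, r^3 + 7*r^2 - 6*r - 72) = r^2 + 3*r - 18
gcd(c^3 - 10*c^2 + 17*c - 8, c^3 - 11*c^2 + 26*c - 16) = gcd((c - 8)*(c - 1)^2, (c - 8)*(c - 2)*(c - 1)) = c^2 - 9*c + 8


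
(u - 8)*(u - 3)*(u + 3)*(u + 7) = u^4 - u^3 - 65*u^2 + 9*u + 504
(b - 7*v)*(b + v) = b^2 - 6*b*v - 7*v^2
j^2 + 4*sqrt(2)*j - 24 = (j - 2*sqrt(2))*(j + 6*sqrt(2))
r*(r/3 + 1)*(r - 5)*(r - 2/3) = r^4/3 - 8*r^3/9 - 41*r^2/9 + 10*r/3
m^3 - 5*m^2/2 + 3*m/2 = m*(m - 3/2)*(m - 1)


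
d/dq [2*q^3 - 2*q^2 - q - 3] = 6*q^2 - 4*q - 1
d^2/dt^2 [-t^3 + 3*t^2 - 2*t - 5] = 6 - 6*t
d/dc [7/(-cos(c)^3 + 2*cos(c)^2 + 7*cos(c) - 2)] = 7*(-3*cos(c)^2 + 4*cos(c) + 7)*sin(c)/(cos(c)^3 - 2*cos(c)^2 - 7*cos(c) + 2)^2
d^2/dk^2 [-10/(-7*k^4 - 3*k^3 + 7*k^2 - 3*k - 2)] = 20*((-42*k^2 - 9*k + 7)*(7*k^4 + 3*k^3 - 7*k^2 + 3*k + 2) + (28*k^3 + 9*k^2 - 14*k + 3)^2)/(7*k^4 + 3*k^3 - 7*k^2 + 3*k + 2)^3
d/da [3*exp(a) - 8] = 3*exp(a)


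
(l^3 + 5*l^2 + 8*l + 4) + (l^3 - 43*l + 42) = 2*l^3 + 5*l^2 - 35*l + 46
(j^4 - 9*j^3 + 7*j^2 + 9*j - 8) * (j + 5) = j^5 - 4*j^4 - 38*j^3 + 44*j^2 + 37*j - 40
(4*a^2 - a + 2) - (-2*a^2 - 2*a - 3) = 6*a^2 + a + 5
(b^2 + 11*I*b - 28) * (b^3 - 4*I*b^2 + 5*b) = b^5 + 7*I*b^4 + 21*b^3 + 167*I*b^2 - 140*b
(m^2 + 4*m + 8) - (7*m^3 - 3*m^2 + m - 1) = -7*m^3 + 4*m^2 + 3*m + 9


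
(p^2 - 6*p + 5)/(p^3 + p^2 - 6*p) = (p^2 - 6*p + 5)/(p*(p^2 + p - 6))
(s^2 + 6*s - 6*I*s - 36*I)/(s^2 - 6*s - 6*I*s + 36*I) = (s + 6)/(s - 6)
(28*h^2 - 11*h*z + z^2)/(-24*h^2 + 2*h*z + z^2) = (-7*h + z)/(6*h + z)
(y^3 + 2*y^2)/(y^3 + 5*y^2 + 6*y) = y/(y + 3)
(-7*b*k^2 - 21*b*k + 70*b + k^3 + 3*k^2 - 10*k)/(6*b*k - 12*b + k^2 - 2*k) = (-7*b*k - 35*b + k^2 + 5*k)/(6*b + k)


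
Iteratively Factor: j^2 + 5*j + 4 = (j + 4)*(j + 1)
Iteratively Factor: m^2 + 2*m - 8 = (m + 4)*(m - 2)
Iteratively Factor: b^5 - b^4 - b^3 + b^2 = (b)*(b^4 - b^3 - b^2 + b) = b*(b + 1)*(b^3 - 2*b^2 + b) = b*(b - 1)*(b + 1)*(b^2 - b) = b*(b - 1)^2*(b + 1)*(b)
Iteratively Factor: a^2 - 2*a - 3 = (a + 1)*(a - 3)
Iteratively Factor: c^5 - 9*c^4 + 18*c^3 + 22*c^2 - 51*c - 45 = (c - 5)*(c^4 - 4*c^3 - 2*c^2 + 12*c + 9) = (c - 5)*(c - 3)*(c^3 - c^2 - 5*c - 3) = (c - 5)*(c - 3)*(c + 1)*(c^2 - 2*c - 3) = (c - 5)*(c - 3)^2*(c + 1)*(c + 1)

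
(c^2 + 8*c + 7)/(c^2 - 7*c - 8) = (c + 7)/(c - 8)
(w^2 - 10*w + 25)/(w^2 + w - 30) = (w - 5)/(w + 6)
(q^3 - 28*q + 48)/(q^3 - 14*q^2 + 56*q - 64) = (q + 6)/(q - 8)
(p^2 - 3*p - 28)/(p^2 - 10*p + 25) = (p^2 - 3*p - 28)/(p^2 - 10*p + 25)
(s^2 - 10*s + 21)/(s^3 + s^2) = (s^2 - 10*s + 21)/(s^2*(s + 1))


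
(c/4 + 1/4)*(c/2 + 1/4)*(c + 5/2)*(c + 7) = c^4/8 + 11*c^3/8 + 129*c^2/32 + 31*c/8 + 35/32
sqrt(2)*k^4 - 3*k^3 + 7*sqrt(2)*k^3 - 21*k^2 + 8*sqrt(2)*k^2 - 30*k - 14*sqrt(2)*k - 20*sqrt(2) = (k + 2)*(k + 5)*(k - 2*sqrt(2))*(sqrt(2)*k + 1)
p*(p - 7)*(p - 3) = p^3 - 10*p^2 + 21*p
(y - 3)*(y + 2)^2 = y^3 + y^2 - 8*y - 12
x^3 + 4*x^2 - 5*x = x*(x - 1)*(x + 5)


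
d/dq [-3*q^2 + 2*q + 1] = 2 - 6*q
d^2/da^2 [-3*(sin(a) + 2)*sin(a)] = 6*sin(a) - 6*cos(2*a)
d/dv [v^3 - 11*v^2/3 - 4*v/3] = 3*v^2 - 22*v/3 - 4/3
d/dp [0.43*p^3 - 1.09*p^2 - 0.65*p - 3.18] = 1.29*p^2 - 2.18*p - 0.65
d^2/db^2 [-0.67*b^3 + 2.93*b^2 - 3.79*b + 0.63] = 5.86 - 4.02*b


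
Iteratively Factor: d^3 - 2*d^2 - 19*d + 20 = (d + 4)*(d^2 - 6*d + 5) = (d - 1)*(d + 4)*(d - 5)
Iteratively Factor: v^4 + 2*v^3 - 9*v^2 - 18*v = (v)*(v^3 + 2*v^2 - 9*v - 18) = v*(v + 2)*(v^2 - 9) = v*(v - 3)*(v + 2)*(v + 3)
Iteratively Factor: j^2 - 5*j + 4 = (j - 4)*(j - 1)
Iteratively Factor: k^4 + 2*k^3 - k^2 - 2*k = (k + 1)*(k^3 + k^2 - 2*k) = k*(k + 1)*(k^2 + k - 2) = k*(k + 1)*(k + 2)*(k - 1)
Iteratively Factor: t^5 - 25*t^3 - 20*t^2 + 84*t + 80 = (t + 4)*(t^4 - 4*t^3 - 9*t^2 + 16*t + 20) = (t - 2)*(t + 4)*(t^3 - 2*t^2 - 13*t - 10) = (t - 5)*(t - 2)*(t + 4)*(t^2 + 3*t + 2) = (t - 5)*(t - 2)*(t + 2)*(t + 4)*(t + 1)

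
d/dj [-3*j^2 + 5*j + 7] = 5 - 6*j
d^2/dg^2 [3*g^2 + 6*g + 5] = 6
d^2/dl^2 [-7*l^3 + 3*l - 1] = -42*l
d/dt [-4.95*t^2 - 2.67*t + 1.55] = -9.9*t - 2.67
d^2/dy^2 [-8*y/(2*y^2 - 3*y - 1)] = 16*(y*(4*y - 3)^2 + 3*(2*y - 1)*(-2*y^2 + 3*y + 1))/(-2*y^2 + 3*y + 1)^3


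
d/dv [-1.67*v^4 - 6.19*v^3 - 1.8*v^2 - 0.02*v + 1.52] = -6.68*v^3 - 18.57*v^2 - 3.6*v - 0.02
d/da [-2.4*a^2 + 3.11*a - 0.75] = 3.11 - 4.8*a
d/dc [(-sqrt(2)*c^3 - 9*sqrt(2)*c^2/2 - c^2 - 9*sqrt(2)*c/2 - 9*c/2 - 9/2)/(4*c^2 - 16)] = (-2*sqrt(2)*c^4 + 9*c^2 + 33*sqrt(2)*c^2 + 34*c + 72*sqrt(2)*c + 36 + 36*sqrt(2))/(8*(c^4 - 8*c^2 + 16))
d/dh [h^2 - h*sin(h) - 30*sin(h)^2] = -h*cos(h) + 2*h - sin(h) - 30*sin(2*h)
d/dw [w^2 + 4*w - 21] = 2*w + 4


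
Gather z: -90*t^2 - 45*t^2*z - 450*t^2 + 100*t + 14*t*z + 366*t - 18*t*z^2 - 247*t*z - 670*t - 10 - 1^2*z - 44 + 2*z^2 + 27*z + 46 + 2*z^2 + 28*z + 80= -540*t^2 - 204*t + z^2*(4 - 18*t) + z*(-45*t^2 - 233*t + 54) + 72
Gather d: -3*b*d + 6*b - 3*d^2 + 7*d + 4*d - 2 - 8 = 6*b - 3*d^2 + d*(11 - 3*b) - 10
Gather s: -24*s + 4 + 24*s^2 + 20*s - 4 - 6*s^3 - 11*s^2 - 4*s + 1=-6*s^3 + 13*s^2 - 8*s + 1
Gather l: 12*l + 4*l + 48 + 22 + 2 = 16*l + 72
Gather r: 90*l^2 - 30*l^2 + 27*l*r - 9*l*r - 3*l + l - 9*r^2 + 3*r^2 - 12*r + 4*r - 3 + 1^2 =60*l^2 - 2*l - 6*r^2 + r*(18*l - 8) - 2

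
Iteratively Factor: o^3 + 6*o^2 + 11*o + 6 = (o + 3)*(o^2 + 3*o + 2) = (o + 2)*(o + 3)*(o + 1)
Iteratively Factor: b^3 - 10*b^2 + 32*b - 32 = (b - 4)*(b^2 - 6*b + 8) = (b - 4)^2*(b - 2)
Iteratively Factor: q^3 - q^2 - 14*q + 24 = (q - 3)*(q^2 + 2*q - 8) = (q - 3)*(q + 4)*(q - 2)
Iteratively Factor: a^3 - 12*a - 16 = (a + 2)*(a^2 - 2*a - 8) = (a + 2)^2*(a - 4)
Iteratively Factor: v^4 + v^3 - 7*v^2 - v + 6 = (v - 1)*(v^3 + 2*v^2 - 5*v - 6) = (v - 1)*(v + 3)*(v^2 - v - 2) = (v - 1)*(v + 1)*(v + 3)*(v - 2)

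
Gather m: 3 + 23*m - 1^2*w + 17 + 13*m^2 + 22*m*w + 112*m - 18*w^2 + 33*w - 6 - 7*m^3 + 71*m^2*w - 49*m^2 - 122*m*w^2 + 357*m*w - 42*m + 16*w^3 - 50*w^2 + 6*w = -7*m^3 + m^2*(71*w - 36) + m*(-122*w^2 + 379*w + 93) + 16*w^3 - 68*w^2 + 38*w + 14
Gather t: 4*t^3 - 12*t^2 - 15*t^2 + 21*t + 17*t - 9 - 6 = 4*t^3 - 27*t^2 + 38*t - 15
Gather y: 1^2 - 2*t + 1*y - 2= -2*t + y - 1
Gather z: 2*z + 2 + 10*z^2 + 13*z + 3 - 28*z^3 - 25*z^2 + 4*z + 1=-28*z^3 - 15*z^2 + 19*z + 6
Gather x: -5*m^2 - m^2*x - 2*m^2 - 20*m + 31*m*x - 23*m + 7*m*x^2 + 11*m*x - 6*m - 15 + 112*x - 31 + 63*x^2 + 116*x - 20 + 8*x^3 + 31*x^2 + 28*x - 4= -7*m^2 - 49*m + 8*x^3 + x^2*(7*m + 94) + x*(-m^2 + 42*m + 256) - 70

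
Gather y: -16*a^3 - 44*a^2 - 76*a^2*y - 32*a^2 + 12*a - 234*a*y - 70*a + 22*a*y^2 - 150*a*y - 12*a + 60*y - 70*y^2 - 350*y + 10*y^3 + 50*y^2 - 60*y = -16*a^3 - 76*a^2 - 70*a + 10*y^3 + y^2*(22*a - 20) + y*(-76*a^2 - 384*a - 350)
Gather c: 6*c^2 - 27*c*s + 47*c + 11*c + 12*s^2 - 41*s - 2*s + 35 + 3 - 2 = 6*c^2 + c*(58 - 27*s) + 12*s^2 - 43*s + 36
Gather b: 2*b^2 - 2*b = 2*b^2 - 2*b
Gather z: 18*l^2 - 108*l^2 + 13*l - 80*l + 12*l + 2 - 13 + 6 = -90*l^2 - 55*l - 5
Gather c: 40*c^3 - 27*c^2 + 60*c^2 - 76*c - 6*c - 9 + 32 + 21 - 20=40*c^3 + 33*c^2 - 82*c + 24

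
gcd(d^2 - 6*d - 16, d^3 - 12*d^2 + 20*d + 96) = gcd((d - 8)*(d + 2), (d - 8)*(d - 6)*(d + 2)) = d^2 - 6*d - 16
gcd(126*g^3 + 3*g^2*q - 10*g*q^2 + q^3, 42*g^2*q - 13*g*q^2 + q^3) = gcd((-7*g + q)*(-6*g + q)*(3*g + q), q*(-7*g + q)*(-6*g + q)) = 42*g^2 - 13*g*q + q^2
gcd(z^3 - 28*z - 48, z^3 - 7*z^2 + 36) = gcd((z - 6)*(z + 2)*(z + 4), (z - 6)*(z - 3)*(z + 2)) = z^2 - 4*z - 12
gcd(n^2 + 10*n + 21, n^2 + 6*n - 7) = n + 7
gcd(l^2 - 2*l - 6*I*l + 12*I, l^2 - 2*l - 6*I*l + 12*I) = l^2 + l*(-2 - 6*I) + 12*I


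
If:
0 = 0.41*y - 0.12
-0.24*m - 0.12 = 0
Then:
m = -0.50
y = 0.29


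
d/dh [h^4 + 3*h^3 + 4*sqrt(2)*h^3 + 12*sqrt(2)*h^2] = h*(4*h^2 + 9*h + 12*sqrt(2)*h + 24*sqrt(2))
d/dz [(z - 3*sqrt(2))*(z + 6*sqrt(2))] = 2*z + 3*sqrt(2)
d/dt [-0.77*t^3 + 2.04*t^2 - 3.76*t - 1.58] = -2.31*t^2 + 4.08*t - 3.76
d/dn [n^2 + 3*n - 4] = 2*n + 3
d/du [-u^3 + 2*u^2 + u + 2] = -3*u^2 + 4*u + 1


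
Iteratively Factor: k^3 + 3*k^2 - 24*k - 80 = (k + 4)*(k^2 - k - 20) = (k + 4)^2*(k - 5)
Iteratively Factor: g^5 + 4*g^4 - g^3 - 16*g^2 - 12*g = (g - 2)*(g^4 + 6*g^3 + 11*g^2 + 6*g) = (g - 2)*(g + 1)*(g^3 + 5*g^2 + 6*g) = g*(g - 2)*(g + 1)*(g^2 + 5*g + 6) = g*(g - 2)*(g + 1)*(g + 3)*(g + 2)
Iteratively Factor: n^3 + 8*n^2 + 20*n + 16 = (n + 2)*(n^2 + 6*n + 8) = (n + 2)*(n + 4)*(n + 2)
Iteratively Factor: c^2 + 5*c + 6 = (c + 2)*(c + 3)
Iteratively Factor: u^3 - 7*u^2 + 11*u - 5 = (u - 1)*(u^2 - 6*u + 5) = (u - 5)*(u - 1)*(u - 1)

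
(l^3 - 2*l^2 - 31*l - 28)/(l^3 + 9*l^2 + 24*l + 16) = (l - 7)/(l + 4)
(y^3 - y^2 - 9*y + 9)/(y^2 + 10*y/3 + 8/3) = 3*(y^3 - y^2 - 9*y + 9)/(3*y^2 + 10*y + 8)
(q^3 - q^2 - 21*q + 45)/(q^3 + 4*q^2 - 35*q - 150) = (q^2 - 6*q + 9)/(q^2 - q - 30)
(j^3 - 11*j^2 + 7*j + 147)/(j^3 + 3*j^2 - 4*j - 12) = (j^2 - 14*j + 49)/(j^2 - 4)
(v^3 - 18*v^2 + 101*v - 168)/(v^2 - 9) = (v^2 - 15*v + 56)/(v + 3)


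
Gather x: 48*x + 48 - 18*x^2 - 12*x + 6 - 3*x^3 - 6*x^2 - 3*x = -3*x^3 - 24*x^2 + 33*x + 54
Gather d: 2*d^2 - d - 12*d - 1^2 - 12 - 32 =2*d^2 - 13*d - 45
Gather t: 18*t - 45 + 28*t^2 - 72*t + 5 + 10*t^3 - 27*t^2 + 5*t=10*t^3 + t^2 - 49*t - 40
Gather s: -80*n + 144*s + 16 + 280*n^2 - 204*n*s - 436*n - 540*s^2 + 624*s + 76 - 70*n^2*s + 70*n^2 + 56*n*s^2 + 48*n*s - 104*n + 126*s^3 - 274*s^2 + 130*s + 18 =350*n^2 - 620*n + 126*s^3 + s^2*(56*n - 814) + s*(-70*n^2 - 156*n + 898) + 110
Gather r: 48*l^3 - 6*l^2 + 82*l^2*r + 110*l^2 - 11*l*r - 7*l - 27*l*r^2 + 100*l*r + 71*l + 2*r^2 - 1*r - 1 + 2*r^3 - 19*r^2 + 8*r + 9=48*l^3 + 104*l^2 + 64*l + 2*r^3 + r^2*(-27*l - 17) + r*(82*l^2 + 89*l + 7) + 8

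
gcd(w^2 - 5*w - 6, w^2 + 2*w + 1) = w + 1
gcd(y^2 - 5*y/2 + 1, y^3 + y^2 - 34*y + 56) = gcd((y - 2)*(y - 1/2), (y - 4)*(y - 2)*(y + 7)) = y - 2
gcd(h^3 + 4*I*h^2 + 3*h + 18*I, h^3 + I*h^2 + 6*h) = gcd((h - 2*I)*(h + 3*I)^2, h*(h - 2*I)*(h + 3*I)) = h^2 + I*h + 6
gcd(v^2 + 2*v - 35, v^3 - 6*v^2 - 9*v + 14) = 1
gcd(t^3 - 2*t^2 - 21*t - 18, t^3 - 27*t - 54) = t^2 - 3*t - 18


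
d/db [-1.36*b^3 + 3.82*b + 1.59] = 3.82 - 4.08*b^2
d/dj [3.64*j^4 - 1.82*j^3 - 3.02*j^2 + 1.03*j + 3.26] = 14.56*j^3 - 5.46*j^2 - 6.04*j + 1.03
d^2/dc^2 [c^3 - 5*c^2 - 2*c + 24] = 6*c - 10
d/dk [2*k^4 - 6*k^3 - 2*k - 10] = 8*k^3 - 18*k^2 - 2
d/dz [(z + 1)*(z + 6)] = 2*z + 7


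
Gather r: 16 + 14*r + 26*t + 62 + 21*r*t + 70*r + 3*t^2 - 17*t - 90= r*(21*t + 84) + 3*t^2 + 9*t - 12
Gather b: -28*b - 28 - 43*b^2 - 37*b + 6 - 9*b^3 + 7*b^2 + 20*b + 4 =-9*b^3 - 36*b^2 - 45*b - 18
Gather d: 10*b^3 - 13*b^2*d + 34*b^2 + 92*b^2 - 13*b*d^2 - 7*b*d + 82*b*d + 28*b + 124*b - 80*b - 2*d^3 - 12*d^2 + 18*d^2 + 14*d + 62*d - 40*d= 10*b^3 + 126*b^2 + 72*b - 2*d^3 + d^2*(6 - 13*b) + d*(-13*b^2 + 75*b + 36)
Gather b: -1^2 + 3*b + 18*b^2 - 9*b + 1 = 18*b^2 - 6*b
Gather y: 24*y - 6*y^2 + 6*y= -6*y^2 + 30*y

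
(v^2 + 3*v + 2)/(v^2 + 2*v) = (v + 1)/v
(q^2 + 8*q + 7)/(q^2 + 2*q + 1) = (q + 7)/(q + 1)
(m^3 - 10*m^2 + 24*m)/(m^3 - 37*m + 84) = m*(m - 6)/(m^2 + 4*m - 21)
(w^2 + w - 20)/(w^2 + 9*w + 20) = (w - 4)/(w + 4)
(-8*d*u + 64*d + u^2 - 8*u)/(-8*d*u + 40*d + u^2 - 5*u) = (u - 8)/(u - 5)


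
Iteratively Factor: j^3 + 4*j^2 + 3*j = (j + 3)*(j^2 + j) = (j + 1)*(j + 3)*(j)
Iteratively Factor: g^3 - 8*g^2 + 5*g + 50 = (g - 5)*(g^2 - 3*g - 10) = (g - 5)^2*(g + 2)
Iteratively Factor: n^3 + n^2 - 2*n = (n)*(n^2 + n - 2) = n*(n - 1)*(n + 2)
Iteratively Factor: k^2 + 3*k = (k)*(k + 3)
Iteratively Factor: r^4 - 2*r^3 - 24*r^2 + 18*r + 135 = (r + 3)*(r^3 - 5*r^2 - 9*r + 45) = (r + 3)^2*(r^2 - 8*r + 15) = (r - 3)*(r + 3)^2*(r - 5)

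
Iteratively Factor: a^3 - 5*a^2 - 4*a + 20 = (a + 2)*(a^2 - 7*a + 10) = (a - 2)*(a + 2)*(a - 5)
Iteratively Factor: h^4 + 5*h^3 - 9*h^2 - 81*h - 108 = (h + 3)*(h^3 + 2*h^2 - 15*h - 36) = (h - 4)*(h + 3)*(h^2 + 6*h + 9) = (h - 4)*(h + 3)^2*(h + 3)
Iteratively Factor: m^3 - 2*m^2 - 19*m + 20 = (m + 4)*(m^2 - 6*m + 5) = (m - 5)*(m + 4)*(m - 1)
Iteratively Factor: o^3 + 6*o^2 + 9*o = (o)*(o^2 + 6*o + 9) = o*(o + 3)*(o + 3)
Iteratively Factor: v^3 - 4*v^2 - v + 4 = (v + 1)*(v^2 - 5*v + 4) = (v - 4)*(v + 1)*(v - 1)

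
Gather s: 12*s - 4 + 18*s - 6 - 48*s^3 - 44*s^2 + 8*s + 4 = -48*s^3 - 44*s^2 + 38*s - 6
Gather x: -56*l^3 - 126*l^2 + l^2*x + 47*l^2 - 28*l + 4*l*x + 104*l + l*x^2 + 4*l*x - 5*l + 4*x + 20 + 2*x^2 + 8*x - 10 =-56*l^3 - 79*l^2 + 71*l + x^2*(l + 2) + x*(l^2 + 8*l + 12) + 10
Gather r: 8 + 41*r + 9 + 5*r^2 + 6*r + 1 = 5*r^2 + 47*r + 18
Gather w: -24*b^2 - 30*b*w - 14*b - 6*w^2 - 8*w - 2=-24*b^2 - 14*b - 6*w^2 + w*(-30*b - 8) - 2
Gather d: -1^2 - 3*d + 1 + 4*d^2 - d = 4*d^2 - 4*d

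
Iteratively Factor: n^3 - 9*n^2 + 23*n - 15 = (n - 3)*(n^2 - 6*n + 5) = (n - 3)*(n - 1)*(n - 5)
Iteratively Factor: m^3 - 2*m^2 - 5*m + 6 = (m - 3)*(m^2 + m - 2) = (m - 3)*(m - 1)*(m + 2)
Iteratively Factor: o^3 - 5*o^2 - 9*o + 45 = (o - 5)*(o^2 - 9) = (o - 5)*(o + 3)*(o - 3)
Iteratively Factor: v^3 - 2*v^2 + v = (v)*(v^2 - 2*v + 1) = v*(v - 1)*(v - 1)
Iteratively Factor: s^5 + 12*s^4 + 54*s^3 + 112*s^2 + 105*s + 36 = (s + 3)*(s^4 + 9*s^3 + 27*s^2 + 31*s + 12) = (s + 3)*(s + 4)*(s^3 + 5*s^2 + 7*s + 3) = (s + 1)*(s + 3)*(s + 4)*(s^2 + 4*s + 3) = (s + 1)*(s + 3)^2*(s + 4)*(s + 1)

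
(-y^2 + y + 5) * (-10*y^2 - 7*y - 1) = 10*y^4 - 3*y^3 - 56*y^2 - 36*y - 5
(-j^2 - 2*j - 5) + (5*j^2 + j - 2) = 4*j^2 - j - 7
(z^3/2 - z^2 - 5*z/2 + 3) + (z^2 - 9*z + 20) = z^3/2 - 23*z/2 + 23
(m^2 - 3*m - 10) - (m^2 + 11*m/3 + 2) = -20*m/3 - 12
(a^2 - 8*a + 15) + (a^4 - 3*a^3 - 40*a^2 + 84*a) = a^4 - 3*a^3 - 39*a^2 + 76*a + 15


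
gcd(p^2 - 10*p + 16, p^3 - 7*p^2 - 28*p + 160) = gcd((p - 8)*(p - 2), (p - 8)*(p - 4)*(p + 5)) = p - 8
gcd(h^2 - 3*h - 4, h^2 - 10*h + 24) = h - 4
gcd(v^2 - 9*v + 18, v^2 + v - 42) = v - 6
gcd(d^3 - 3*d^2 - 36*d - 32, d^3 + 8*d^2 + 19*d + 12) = d^2 + 5*d + 4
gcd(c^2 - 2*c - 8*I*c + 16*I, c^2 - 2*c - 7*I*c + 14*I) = c - 2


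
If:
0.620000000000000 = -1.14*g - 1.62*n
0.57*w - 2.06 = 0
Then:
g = -1.42105263157895*n - 0.543859649122807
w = 3.61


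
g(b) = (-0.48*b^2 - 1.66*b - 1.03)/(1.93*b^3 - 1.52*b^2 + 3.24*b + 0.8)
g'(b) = (-0.96*b - 1.66)/(1.93*b^3 - 1.52*b^2 + 3.24*b + 0.8) + (-5.79*b^2 + 3.04*b - 3.24)*(-0.48*b^2 - 1.66*b - 1.03)/(1.93*b^3 - 1.52*b^2 + 3.24*b + 0.8)^2 = (0.9264*b^4 + 6.4076*b^3 + 1.8853*b^2 - 3.8992*b + 2.0092)/(3.7249*b^6 - 5.8672*b^5 + 14.8168*b^4 - 6.7616*b^3 + 8.0656*b^2 + 5.184*b + 0.64)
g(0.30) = -0.93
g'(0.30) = 0.42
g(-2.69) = 0.00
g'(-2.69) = -0.02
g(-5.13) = 0.02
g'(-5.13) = -0.00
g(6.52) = -0.07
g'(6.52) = 0.01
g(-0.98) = -0.02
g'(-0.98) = 0.08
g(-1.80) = -0.02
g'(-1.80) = -0.03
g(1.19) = -0.64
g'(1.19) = 0.38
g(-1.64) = -0.02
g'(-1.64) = -0.03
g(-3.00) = 0.00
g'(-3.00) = -0.01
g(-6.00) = 0.02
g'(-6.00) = -0.00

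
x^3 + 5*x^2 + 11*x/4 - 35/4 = (x - 1)*(x + 5/2)*(x + 7/2)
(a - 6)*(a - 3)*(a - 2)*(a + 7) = a^4 - 4*a^3 - 41*a^2 + 216*a - 252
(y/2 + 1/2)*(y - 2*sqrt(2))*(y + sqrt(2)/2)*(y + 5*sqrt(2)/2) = y^4/2 + y^3/2 + sqrt(2)*y^3/2 - 19*y^2/4 + sqrt(2)*y^2/2 - 19*y/4 - 5*sqrt(2)*y/2 - 5*sqrt(2)/2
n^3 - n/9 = n*(n - 1/3)*(n + 1/3)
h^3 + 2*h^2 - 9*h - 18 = (h - 3)*(h + 2)*(h + 3)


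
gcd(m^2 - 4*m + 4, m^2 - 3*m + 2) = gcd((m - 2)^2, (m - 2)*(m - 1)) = m - 2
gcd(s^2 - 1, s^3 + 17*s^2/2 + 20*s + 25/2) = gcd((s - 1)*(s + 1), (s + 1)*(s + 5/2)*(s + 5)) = s + 1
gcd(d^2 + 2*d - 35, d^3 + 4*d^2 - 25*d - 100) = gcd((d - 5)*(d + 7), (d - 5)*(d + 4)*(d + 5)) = d - 5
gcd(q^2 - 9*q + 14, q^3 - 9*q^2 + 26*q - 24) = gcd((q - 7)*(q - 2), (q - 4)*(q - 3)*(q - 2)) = q - 2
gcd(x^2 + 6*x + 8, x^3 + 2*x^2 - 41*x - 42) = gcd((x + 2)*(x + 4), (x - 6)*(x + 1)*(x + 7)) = 1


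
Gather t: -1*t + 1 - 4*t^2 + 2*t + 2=-4*t^2 + t + 3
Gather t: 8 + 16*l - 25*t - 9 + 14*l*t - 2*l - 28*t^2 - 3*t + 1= 14*l - 28*t^2 + t*(14*l - 28)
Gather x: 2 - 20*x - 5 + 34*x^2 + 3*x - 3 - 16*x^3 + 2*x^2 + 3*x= -16*x^3 + 36*x^2 - 14*x - 6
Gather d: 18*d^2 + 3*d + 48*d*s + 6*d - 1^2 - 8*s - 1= 18*d^2 + d*(48*s + 9) - 8*s - 2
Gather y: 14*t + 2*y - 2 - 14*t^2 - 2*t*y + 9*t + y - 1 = -14*t^2 + 23*t + y*(3 - 2*t) - 3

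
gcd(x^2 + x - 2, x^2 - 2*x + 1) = x - 1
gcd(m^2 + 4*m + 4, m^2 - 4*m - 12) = m + 2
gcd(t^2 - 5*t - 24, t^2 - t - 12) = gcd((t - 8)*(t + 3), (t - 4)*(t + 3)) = t + 3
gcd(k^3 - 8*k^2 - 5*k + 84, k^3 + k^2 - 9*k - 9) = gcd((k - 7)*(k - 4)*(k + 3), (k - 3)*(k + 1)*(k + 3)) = k + 3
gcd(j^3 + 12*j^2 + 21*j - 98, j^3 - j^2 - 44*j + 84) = j^2 + 5*j - 14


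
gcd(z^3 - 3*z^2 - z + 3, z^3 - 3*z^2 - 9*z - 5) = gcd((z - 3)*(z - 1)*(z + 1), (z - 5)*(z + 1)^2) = z + 1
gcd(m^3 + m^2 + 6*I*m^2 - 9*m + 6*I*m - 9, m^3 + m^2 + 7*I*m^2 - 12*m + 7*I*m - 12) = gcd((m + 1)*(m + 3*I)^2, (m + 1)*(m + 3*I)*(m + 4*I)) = m^2 + m*(1 + 3*I) + 3*I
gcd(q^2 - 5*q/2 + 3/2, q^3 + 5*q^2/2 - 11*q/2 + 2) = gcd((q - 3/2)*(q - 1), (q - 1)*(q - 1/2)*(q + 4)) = q - 1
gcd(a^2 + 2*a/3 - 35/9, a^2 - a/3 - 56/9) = a + 7/3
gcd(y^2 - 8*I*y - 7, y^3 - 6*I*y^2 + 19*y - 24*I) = y - I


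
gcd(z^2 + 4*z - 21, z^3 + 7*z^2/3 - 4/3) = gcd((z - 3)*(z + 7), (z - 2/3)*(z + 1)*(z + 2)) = 1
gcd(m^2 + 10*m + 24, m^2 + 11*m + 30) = m + 6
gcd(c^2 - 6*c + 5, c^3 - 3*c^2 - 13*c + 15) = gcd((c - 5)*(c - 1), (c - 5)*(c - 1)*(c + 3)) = c^2 - 6*c + 5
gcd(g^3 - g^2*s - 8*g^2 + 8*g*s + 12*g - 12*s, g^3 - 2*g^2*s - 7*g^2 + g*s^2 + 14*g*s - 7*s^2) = -g + s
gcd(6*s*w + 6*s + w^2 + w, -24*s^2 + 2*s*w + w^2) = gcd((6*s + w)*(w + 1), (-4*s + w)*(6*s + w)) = 6*s + w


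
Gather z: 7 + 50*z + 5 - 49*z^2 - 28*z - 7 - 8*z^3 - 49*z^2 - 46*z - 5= -8*z^3 - 98*z^2 - 24*z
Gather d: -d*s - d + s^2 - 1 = d*(-s - 1) + s^2 - 1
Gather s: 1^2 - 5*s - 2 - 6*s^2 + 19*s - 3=-6*s^2 + 14*s - 4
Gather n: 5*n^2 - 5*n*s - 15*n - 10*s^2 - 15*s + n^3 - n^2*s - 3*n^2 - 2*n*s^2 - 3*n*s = n^3 + n^2*(2 - s) + n*(-2*s^2 - 8*s - 15) - 10*s^2 - 15*s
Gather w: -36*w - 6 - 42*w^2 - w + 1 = -42*w^2 - 37*w - 5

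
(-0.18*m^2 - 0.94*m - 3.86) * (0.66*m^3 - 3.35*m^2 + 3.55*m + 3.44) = -0.1188*m^5 - 0.0174*m^4 - 0.0376*m^3 + 8.9748*m^2 - 16.9366*m - 13.2784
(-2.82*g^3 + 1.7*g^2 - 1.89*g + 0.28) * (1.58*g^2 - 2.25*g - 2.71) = -4.4556*g^5 + 9.031*g^4 + 0.831*g^3 + 0.0878999999999994*g^2 + 4.4919*g - 0.7588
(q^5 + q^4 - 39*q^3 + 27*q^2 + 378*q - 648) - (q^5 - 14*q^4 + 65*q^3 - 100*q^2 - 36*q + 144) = 15*q^4 - 104*q^3 + 127*q^2 + 414*q - 792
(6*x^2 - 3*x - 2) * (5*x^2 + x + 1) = 30*x^4 - 9*x^3 - 7*x^2 - 5*x - 2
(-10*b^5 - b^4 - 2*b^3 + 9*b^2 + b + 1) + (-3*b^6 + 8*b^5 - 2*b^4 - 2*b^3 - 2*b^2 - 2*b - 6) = -3*b^6 - 2*b^5 - 3*b^4 - 4*b^3 + 7*b^2 - b - 5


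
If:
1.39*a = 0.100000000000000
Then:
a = 0.07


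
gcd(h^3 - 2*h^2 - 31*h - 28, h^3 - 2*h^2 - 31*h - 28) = h^3 - 2*h^2 - 31*h - 28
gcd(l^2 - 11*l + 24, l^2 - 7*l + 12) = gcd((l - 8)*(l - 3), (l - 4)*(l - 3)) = l - 3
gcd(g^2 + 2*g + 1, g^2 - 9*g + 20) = 1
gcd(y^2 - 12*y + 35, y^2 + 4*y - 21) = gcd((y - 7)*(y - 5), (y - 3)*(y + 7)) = 1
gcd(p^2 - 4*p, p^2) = p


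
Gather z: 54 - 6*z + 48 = 102 - 6*z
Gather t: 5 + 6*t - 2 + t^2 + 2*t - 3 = t^2 + 8*t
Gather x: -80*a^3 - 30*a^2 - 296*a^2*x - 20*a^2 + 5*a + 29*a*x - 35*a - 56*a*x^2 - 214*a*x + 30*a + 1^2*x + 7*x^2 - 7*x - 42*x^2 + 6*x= -80*a^3 - 50*a^2 + x^2*(-56*a - 35) + x*(-296*a^2 - 185*a)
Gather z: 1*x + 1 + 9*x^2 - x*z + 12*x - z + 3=9*x^2 + 13*x + z*(-x - 1) + 4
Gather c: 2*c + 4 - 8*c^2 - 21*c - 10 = -8*c^2 - 19*c - 6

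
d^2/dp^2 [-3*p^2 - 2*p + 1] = -6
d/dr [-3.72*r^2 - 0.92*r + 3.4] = -7.44*r - 0.92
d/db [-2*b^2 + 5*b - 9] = 5 - 4*b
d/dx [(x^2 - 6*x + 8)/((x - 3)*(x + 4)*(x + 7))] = (-x^4 + 12*x^3 + 19*x^2 - 296*x + 544)/(x^6 + 16*x^5 + 54*x^4 - 248*x^3 - 1319*x^2 + 840*x + 7056)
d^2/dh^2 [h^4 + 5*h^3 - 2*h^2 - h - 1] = 12*h^2 + 30*h - 4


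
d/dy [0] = 0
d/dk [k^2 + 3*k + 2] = 2*k + 3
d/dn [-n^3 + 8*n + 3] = 8 - 3*n^2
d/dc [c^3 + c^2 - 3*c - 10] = 3*c^2 + 2*c - 3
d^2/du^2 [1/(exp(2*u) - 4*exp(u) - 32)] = 4*((1 - exp(u))*(-exp(2*u) + 4*exp(u) + 32) - 2*(exp(u) - 2)^2*exp(u))*exp(u)/(-exp(2*u) + 4*exp(u) + 32)^3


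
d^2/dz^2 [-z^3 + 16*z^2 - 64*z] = 32 - 6*z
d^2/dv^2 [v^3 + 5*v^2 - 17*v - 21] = 6*v + 10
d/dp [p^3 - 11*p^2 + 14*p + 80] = 3*p^2 - 22*p + 14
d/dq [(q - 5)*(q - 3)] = 2*q - 8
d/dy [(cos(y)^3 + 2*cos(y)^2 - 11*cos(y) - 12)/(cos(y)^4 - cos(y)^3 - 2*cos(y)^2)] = (cos(y)^3 + 2*cos(y)^2 - 38*cos(y) + 48)*sin(y)/((cos(y) - 2)^2*cos(y)^3)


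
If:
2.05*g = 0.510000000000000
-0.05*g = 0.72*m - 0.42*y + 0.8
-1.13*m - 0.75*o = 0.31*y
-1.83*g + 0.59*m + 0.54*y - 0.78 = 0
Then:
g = 0.25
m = 0.13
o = -1.08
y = 2.15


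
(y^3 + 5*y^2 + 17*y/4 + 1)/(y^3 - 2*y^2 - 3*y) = (y^3 + 5*y^2 + 17*y/4 + 1)/(y*(y^2 - 2*y - 3))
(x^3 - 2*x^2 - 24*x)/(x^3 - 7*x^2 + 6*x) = (x + 4)/(x - 1)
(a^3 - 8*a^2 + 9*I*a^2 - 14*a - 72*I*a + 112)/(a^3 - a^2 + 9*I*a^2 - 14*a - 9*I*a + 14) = (a - 8)/(a - 1)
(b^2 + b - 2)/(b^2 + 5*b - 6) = (b + 2)/(b + 6)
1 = 1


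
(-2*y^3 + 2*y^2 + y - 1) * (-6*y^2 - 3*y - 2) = 12*y^5 - 6*y^4 - 8*y^3 - y^2 + y + 2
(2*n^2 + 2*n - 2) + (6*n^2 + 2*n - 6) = 8*n^2 + 4*n - 8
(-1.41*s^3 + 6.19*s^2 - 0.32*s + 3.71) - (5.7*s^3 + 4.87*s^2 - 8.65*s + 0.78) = -7.11*s^3 + 1.32*s^2 + 8.33*s + 2.93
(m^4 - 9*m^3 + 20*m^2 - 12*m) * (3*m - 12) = 3*m^5 - 39*m^4 + 168*m^3 - 276*m^2 + 144*m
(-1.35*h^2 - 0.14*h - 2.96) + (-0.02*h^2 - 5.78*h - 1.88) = -1.37*h^2 - 5.92*h - 4.84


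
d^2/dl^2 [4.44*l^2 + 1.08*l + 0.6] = 8.88000000000000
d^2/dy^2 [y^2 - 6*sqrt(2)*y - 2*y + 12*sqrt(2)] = 2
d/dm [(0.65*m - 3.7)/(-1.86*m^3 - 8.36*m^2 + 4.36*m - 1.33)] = (2.418*m^3 - 15.212*m^2 - 61.864*m + 15.2675)/(3.4596*m^6 + 31.0992*m^5 + 53.6704*m^4 - 67.9516*m^3 + 41.2472*m^2 - 11.5976*m + 1.7689)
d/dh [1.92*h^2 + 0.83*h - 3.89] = 3.84*h + 0.83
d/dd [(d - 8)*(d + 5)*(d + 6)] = 3*d^2 + 6*d - 58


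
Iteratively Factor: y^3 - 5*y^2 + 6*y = (y)*(y^2 - 5*y + 6) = y*(y - 2)*(y - 3)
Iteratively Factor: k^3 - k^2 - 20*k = (k)*(k^2 - k - 20) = k*(k - 5)*(k + 4)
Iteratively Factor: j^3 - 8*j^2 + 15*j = (j - 3)*(j^2 - 5*j) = j*(j - 3)*(j - 5)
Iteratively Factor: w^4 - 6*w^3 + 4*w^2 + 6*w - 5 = (w - 1)*(w^3 - 5*w^2 - w + 5) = (w - 1)^2*(w^2 - 4*w - 5) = (w - 1)^2*(w + 1)*(w - 5)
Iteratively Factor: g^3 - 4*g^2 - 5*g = (g + 1)*(g^2 - 5*g) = (g - 5)*(g + 1)*(g)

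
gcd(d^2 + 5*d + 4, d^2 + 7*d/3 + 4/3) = d + 1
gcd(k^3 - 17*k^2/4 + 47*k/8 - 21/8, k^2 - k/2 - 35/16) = k - 7/4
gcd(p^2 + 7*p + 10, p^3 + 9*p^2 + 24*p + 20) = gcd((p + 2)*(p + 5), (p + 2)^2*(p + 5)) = p^2 + 7*p + 10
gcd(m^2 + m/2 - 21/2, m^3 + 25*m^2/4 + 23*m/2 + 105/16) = m + 7/2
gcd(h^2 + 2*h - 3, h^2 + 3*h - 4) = h - 1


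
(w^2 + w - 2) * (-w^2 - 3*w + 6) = -w^4 - 4*w^3 + 5*w^2 + 12*w - 12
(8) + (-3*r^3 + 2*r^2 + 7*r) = -3*r^3 + 2*r^2 + 7*r + 8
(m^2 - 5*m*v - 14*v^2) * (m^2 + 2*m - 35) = m^4 - 5*m^3*v + 2*m^3 - 14*m^2*v^2 - 10*m^2*v - 35*m^2 - 28*m*v^2 + 175*m*v + 490*v^2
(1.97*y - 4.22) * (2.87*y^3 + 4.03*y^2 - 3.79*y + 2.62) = 5.6539*y^4 - 4.1723*y^3 - 24.4729*y^2 + 21.1552*y - 11.0564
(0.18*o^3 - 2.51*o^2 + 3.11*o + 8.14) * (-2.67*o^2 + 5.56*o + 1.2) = -0.4806*o^5 + 7.7025*o^4 - 22.0433*o^3 - 7.4542*o^2 + 48.9904*o + 9.768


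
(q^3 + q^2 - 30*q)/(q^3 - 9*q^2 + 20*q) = (q + 6)/(q - 4)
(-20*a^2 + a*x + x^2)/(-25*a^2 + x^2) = (-4*a + x)/(-5*a + x)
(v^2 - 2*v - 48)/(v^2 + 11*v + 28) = (v^2 - 2*v - 48)/(v^2 + 11*v + 28)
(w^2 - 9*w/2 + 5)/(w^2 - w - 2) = (w - 5/2)/(w + 1)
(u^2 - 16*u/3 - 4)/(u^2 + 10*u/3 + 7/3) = (3*u^2 - 16*u - 12)/(3*u^2 + 10*u + 7)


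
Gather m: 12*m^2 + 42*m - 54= 12*m^2 + 42*m - 54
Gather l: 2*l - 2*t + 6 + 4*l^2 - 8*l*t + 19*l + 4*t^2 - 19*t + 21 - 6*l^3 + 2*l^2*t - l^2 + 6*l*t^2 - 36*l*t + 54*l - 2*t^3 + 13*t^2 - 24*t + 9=-6*l^3 + l^2*(2*t + 3) + l*(6*t^2 - 44*t + 75) - 2*t^3 + 17*t^2 - 45*t + 36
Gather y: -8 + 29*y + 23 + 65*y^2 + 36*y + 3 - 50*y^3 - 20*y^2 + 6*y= -50*y^3 + 45*y^2 + 71*y + 18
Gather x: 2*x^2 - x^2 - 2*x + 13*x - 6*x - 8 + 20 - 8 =x^2 + 5*x + 4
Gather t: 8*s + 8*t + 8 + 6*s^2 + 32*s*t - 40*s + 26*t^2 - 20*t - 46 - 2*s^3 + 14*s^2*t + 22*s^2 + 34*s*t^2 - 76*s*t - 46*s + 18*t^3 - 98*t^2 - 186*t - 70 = -2*s^3 + 28*s^2 - 78*s + 18*t^3 + t^2*(34*s - 72) + t*(14*s^2 - 44*s - 198) - 108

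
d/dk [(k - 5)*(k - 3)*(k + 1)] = 3*k^2 - 14*k + 7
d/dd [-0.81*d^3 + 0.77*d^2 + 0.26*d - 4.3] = -2.43*d^2 + 1.54*d + 0.26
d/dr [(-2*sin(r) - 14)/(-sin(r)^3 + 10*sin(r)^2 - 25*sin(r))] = 2*(-21*sin(r) + cos(2*r) + 34)*cos(r)/((sin(r) - 5)^3*sin(r)^2)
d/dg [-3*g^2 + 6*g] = 6 - 6*g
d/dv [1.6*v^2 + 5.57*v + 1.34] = 3.2*v + 5.57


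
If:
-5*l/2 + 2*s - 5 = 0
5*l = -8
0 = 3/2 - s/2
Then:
No Solution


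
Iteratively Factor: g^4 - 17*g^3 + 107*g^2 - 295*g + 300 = (g - 3)*(g^3 - 14*g^2 + 65*g - 100) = (g - 5)*(g - 3)*(g^2 - 9*g + 20) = (g - 5)^2*(g - 3)*(g - 4)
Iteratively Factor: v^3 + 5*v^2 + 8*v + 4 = (v + 1)*(v^2 + 4*v + 4) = (v + 1)*(v + 2)*(v + 2)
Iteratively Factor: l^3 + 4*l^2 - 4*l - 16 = (l + 2)*(l^2 + 2*l - 8) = (l + 2)*(l + 4)*(l - 2)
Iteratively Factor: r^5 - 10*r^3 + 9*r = (r + 1)*(r^4 - r^3 - 9*r^2 + 9*r) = r*(r + 1)*(r^3 - r^2 - 9*r + 9) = r*(r - 3)*(r + 1)*(r^2 + 2*r - 3) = r*(r - 3)*(r + 1)*(r + 3)*(r - 1)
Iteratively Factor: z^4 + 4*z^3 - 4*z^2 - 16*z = (z)*(z^3 + 4*z^2 - 4*z - 16) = z*(z - 2)*(z^2 + 6*z + 8) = z*(z - 2)*(z + 4)*(z + 2)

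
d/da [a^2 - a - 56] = 2*a - 1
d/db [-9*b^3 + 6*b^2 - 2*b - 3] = -27*b^2 + 12*b - 2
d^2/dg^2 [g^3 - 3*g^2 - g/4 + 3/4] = 6*g - 6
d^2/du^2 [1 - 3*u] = 0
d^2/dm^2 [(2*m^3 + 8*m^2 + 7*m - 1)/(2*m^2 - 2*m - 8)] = (25*m^3 + 117*m^2 + 183*m + 95)/(m^6 - 3*m^5 - 9*m^4 + 23*m^3 + 36*m^2 - 48*m - 64)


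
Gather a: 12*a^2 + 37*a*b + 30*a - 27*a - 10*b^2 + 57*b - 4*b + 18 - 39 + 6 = 12*a^2 + a*(37*b + 3) - 10*b^2 + 53*b - 15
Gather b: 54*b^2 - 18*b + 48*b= 54*b^2 + 30*b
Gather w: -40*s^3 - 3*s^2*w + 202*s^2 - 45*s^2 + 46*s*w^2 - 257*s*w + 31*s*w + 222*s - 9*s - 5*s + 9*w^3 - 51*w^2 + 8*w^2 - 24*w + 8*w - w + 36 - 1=-40*s^3 + 157*s^2 + 208*s + 9*w^3 + w^2*(46*s - 43) + w*(-3*s^2 - 226*s - 17) + 35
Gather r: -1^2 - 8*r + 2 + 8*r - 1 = 0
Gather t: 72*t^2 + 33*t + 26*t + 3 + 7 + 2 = 72*t^2 + 59*t + 12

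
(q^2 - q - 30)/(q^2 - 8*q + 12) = (q + 5)/(q - 2)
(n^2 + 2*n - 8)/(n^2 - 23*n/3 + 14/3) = 3*(n^2 + 2*n - 8)/(3*n^2 - 23*n + 14)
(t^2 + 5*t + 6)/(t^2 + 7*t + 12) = (t + 2)/(t + 4)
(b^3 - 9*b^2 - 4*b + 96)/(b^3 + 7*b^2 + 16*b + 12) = (b^2 - 12*b + 32)/(b^2 + 4*b + 4)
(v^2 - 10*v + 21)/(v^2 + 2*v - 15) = (v - 7)/(v + 5)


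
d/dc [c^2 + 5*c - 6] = 2*c + 5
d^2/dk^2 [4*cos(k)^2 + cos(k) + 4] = -cos(k) - 8*cos(2*k)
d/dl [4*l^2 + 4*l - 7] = 8*l + 4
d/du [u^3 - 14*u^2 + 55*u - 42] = 3*u^2 - 28*u + 55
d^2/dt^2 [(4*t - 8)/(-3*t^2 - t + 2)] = 8*(-(t - 2)*(6*t + 1)^2 + (9*t - 5)*(3*t^2 + t - 2))/(3*t^2 + t - 2)^3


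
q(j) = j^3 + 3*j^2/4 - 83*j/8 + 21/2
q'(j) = 3*j^2 + 3*j/2 - 83/8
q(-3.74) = 7.48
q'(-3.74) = 25.98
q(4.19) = 53.76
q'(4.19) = 48.58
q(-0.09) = 11.44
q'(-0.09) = -10.49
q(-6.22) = -136.59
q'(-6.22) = 96.36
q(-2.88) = 22.71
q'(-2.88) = 10.19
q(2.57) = 5.76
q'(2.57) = 13.29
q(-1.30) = 23.06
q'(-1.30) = -7.26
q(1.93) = 0.46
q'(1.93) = 3.69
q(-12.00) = -1485.00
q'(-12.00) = 403.62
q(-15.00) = -3040.12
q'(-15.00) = 642.12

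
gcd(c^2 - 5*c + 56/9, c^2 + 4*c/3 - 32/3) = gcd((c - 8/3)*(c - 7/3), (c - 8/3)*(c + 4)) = c - 8/3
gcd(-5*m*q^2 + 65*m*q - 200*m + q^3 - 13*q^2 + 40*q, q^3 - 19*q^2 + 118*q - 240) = q^2 - 13*q + 40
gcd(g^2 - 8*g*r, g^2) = g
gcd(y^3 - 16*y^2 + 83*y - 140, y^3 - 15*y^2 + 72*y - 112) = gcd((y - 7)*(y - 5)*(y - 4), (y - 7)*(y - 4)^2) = y^2 - 11*y + 28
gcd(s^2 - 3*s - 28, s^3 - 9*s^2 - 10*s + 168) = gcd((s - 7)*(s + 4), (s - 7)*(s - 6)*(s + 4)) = s^2 - 3*s - 28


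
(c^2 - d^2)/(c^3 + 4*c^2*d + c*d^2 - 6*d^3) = (c + d)/(c^2 + 5*c*d + 6*d^2)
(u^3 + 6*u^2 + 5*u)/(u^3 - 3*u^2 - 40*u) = (u + 1)/(u - 8)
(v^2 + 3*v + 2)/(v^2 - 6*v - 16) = (v + 1)/(v - 8)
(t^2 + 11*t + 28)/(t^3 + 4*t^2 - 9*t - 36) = (t + 7)/(t^2 - 9)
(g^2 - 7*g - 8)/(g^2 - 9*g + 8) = (g + 1)/(g - 1)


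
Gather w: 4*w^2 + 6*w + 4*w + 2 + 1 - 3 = 4*w^2 + 10*w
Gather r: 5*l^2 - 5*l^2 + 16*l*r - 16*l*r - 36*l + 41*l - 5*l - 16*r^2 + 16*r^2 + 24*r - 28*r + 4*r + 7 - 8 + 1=0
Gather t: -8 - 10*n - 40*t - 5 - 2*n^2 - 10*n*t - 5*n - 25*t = -2*n^2 - 15*n + t*(-10*n - 65) - 13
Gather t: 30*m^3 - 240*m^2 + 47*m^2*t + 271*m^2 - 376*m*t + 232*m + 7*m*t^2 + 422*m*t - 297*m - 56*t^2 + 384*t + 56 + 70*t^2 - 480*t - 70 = 30*m^3 + 31*m^2 - 65*m + t^2*(7*m + 14) + t*(47*m^2 + 46*m - 96) - 14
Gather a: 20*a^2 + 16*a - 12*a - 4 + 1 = 20*a^2 + 4*a - 3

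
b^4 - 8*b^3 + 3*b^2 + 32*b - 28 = (b - 7)*(b - 2)*(b - 1)*(b + 2)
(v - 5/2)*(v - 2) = v^2 - 9*v/2 + 5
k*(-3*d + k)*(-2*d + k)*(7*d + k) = 42*d^3*k - 29*d^2*k^2 + 2*d*k^3 + k^4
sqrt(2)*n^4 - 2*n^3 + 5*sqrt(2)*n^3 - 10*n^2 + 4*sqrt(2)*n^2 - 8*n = n*(n + 4)*(n - sqrt(2))*(sqrt(2)*n + sqrt(2))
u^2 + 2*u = u*(u + 2)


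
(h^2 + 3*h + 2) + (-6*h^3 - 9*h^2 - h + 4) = -6*h^3 - 8*h^2 + 2*h + 6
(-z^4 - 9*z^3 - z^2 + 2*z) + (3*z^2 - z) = -z^4 - 9*z^3 + 2*z^2 + z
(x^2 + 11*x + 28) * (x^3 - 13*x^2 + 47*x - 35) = x^5 - 2*x^4 - 68*x^3 + 118*x^2 + 931*x - 980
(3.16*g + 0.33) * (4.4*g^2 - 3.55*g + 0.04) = 13.904*g^3 - 9.766*g^2 - 1.0451*g + 0.0132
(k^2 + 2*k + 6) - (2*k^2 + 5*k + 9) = -k^2 - 3*k - 3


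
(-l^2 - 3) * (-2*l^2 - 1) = 2*l^4 + 7*l^2 + 3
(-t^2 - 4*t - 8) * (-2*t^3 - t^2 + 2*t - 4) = 2*t^5 + 9*t^4 + 18*t^3 + 4*t^2 + 32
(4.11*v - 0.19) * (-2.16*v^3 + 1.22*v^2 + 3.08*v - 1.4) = -8.8776*v^4 + 5.4246*v^3 + 12.427*v^2 - 6.3392*v + 0.266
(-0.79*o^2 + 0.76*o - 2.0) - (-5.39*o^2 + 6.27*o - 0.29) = 4.6*o^2 - 5.51*o - 1.71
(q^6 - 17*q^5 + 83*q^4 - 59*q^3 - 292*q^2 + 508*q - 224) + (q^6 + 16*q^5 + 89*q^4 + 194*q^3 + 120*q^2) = 2*q^6 - q^5 + 172*q^4 + 135*q^3 - 172*q^2 + 508*q - 224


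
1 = 1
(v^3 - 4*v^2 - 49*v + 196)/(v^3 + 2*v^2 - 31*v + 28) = (v - 7)/(v - 1)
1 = 1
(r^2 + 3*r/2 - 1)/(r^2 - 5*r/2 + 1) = (r + 2)/(r - 2)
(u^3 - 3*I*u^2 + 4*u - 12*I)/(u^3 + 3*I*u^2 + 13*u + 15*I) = (u^2 + 4)/(u^2 + 6*I*u - 5)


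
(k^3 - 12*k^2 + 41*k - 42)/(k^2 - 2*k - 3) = (k^2 - 9*k + 14)/(k + 1)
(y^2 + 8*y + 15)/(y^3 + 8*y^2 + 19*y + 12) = (y + 5)/(y^2 + 5*y + 4)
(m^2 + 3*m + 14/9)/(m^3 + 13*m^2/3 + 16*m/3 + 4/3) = (9*m^2 + 27*m + 14)/(3*(3*m^3 + 13*m^2 + 16*m + 4))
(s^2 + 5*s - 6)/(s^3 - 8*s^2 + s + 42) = (s^2 + 5*s - 6)/(s^3 - 8*s^2 + s + 42)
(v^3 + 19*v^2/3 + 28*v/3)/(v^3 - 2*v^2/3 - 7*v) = (v + 4)/(v - 3)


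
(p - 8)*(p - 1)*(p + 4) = p^3 - 5*p^2 - 28*p + 32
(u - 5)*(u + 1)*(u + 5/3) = u^3 - 7*u^2/3 - 35*u/3 - 25/3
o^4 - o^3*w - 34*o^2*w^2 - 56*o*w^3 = o*(o - 7*w)*(o + 2*w)*(o + 4*w)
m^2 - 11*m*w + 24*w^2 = (m - 8*w)*(m - 3*w)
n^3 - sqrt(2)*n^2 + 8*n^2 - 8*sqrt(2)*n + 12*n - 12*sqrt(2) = (n + 2)*(n + 6)*(n - sqrt(2))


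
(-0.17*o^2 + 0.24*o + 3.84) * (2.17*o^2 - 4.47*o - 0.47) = -0.3689*o^4 + 1.2807*o^3 + 7.3399*o^2 - 17.2776*o - 1.8048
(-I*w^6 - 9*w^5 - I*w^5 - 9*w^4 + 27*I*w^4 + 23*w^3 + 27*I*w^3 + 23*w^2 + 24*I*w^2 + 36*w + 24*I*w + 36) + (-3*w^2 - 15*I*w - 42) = -I*w^6 - 9*w^5 - I*w^5 - 9*w^4 + 27*I*w^4 + 23*w^3 + 27*I*w^3 + 20*w^2 + 24*I*w^2 + 36*w + 9*I*w - 6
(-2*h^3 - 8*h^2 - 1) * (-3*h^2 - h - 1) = 6*h^5 + 26*h^4 + 10*h^3 + 11*h^2 + h + 1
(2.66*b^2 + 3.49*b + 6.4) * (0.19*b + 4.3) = 0.5054*b^3 + 12.1011*b^2 + 16.223*b + 27.52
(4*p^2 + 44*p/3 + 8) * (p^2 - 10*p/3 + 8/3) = 4*p^4 + 4*p^3/3 - 272*p^2/9 + 112*p/9 + 64/3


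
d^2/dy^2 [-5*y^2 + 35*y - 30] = -10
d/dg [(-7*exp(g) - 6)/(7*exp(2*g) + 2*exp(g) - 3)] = (49*exp(2*g) + 84*exp(g) + 33)*exp(g)/(49*exp(4*g) + 28*exp(3*g) - 38*exp(2*g) - 12*exp(g) + 9)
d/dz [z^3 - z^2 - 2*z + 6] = 3*z^2 - 2*z - 2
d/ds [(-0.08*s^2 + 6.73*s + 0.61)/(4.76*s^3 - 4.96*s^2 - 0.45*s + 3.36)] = (0.3808*s^4 - 64.0696*s^3 + 24.706*s^2 + 5.5136*s + 22.8873)/(22.6576*s^6 - 47.2192*s^5 + 20.3176*s^4 + 36.4512*s^3 - 33.1287*s^2 - 3.024*s + 11.2896)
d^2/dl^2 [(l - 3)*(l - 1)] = 2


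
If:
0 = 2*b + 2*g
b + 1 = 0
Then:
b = -1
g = 1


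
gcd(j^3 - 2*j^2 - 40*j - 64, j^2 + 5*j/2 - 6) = j + 4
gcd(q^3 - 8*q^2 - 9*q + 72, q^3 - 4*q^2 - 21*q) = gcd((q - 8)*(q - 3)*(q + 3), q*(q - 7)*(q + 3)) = q + 3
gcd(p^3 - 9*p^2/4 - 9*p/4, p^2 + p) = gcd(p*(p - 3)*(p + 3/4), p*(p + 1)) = p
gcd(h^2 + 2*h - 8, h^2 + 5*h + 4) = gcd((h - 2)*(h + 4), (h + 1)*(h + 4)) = h + 4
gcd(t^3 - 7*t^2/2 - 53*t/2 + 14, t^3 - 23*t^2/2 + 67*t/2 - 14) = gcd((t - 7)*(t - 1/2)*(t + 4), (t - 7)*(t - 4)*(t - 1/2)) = t^2 - 15*t/2 + 7/2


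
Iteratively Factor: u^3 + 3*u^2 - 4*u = (u + 4)*(u^2 - u) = u*(u + 4)*(u - 1)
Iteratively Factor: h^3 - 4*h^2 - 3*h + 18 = (h - 3)*(h^2 - h - 6) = (h - 3)^2*(h + 2)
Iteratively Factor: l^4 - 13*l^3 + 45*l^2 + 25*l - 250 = (l - 5)*(l^3 - 8*l^2 + 5*l + 50) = (l - 5)*(l + 2)*(l^2 - 10*l + 25) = (l - 5)^2*(l + 2)*(l - 5)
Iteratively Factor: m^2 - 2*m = (m - 2)*(m)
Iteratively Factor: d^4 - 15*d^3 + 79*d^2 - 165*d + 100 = (d - 5)*(d^3 - 10*d^2 + 29*d - 20) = (d - 5)^2*(d^2 - 5*d + 4) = (d - 5)^2*(d - 4)*(d - 1)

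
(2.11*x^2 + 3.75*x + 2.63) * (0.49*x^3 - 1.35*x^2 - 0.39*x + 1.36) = 1.0339*x^5 - 1.011*x^4 - 4.5967*x^3 - 2.1434*x^2 + 4.0743*x + 3.5768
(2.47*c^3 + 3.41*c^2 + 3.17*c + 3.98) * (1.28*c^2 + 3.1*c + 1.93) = 3.1616*c^5 + 12.0218*c^4 + 19.3957*c^3 + 21.5027*c^2 + 18.4561*c + 7.6814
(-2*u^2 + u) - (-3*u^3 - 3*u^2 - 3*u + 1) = 3*u^3 + u^2 + 4*u - 1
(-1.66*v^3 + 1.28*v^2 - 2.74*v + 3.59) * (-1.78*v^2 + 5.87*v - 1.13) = 2.9548*v^5 - 12.0226*v^4 + 14.2666*v^3 - 23.9204*v^2 + 24.1695*v - 4.0567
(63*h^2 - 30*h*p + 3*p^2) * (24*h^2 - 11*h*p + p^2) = 1512*h^4 - 1413*h^3*p + 465*h^2*p^2 - 63*h*p^3 + 3*p^4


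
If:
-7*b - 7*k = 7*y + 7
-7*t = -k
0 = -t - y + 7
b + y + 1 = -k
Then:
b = 6*y - 50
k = 49 - 7*y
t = 7 - y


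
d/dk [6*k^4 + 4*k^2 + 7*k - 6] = 24*k^3 + 8*k + 7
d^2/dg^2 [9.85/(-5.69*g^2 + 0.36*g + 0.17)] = (-637.80917*g^2 + 40.35348*g + 9.85*(11.38*g - 0.36)*(22.76*g - 0.72) + 19.05581)/(-5.69*g^2 + 0.36*g + 0.17)^3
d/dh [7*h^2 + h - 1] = 14*h + 1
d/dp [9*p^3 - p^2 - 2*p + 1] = 27*p^2 - 2*p - 2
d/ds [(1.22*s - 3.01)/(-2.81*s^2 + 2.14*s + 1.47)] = (3.4282*s^2 - 16.9162*s + 8.2348)/(7.8961*s^4 - 12.0268*s^3 - 3.6818*s^2 + 6.2916*s + 2.1609)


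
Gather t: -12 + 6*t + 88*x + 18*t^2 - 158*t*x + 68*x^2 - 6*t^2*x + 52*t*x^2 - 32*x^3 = t^2*(18 - 6*x) + t*(52*x^2 - 158*x + 6) - 32*x^3 + 68*x^2 + 88*x - 12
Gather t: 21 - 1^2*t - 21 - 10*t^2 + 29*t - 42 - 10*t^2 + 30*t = -20*t^2 + 58*t - 42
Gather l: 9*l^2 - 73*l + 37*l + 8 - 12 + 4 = 9*l^2 - 36*l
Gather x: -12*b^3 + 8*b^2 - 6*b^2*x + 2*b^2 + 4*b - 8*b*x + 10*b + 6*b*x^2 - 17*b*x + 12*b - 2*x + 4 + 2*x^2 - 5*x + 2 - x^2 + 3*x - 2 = -12*b^3 + 10*b^2 + 26*b + x^2*(6*b + 1) + x*(-6*b^2 - 25*b - 4) + 4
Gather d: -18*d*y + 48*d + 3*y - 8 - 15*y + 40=d*(48 - 18*y) - 12*y + 32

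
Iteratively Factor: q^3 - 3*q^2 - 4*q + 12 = (q - 3)*(q^2 - 4) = (q - 3)*(q + 2)*(q - 2)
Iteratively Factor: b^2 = (b)*(b)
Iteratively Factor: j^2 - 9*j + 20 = (j - 5)*(j - 4)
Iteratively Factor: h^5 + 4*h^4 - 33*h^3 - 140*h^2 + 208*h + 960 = (h - 5)*(h^4 + 9*h^3 + 12*h^2 - 80*h - 192) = (h - 5)*(h - 3)*(h^3 + 12*h^2 + 48*h + 64) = (h - 5)*(h - 3)*(h + 4)*(h^2 + 8*h + 16) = (h - 5)*(h - 3)*(h + 4)^2*(h + 4)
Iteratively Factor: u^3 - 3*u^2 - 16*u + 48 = (u + 4)*(u^2 - 7*u + 12) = (u - 4)*(u + 4)*(u - 3)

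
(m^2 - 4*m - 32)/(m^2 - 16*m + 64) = (m + 4)/(m - 8)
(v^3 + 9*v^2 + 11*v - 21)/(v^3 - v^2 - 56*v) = (v^2 + 2*v - 3)/(v*(v - 8))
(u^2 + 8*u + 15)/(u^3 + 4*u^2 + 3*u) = (u + 5)/(u*(u + 1))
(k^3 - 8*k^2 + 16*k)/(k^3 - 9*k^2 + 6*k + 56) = k*(k - 4)/(k^2 - 5*k - 14)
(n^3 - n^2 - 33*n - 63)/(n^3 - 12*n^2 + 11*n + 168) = (n + 3)/(n - 8)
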